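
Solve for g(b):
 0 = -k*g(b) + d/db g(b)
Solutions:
 g(b) = C1*exp(b*k)


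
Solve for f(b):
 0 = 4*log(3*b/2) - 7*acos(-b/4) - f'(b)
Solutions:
 f(b) = C1 + 4*b*log(b) - 7*b*acos(-b/4) - 4*b - 4*b*log(2) + 4*b*log(3) - 7*sqrt(16 - b^2)


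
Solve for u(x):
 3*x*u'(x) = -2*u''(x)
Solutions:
 u(x) = C1 + C2*erf(sqrt(3)*x/2)


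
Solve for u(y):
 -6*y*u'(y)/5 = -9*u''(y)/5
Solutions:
 u(y) = C1 + C2*erfi(sqrt(3)*y/3)


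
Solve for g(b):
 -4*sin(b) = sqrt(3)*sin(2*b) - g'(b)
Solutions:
 g(b) = C1 + sqrt(3)*sin(b)^2 - 4*cos(b)


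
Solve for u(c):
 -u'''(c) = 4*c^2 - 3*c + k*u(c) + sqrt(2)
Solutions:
 u(c) = C1*exp(c*(-k)^(1/3)) + C2*exp(c*(-k)^(1/3)*(-1 + sqrt(3)*I)/2) + C3*exp(-c*(-k)^(1/3)*(1 + sqrt(3)*I)/2) - 4*c^2/k + 3*c/k - sqrt(2)/k


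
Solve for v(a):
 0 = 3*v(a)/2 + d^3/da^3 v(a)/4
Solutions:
 v(a) = C3*exp(-6^(1/3)*a) + (C1*sin(2^(1/3)*3^(5/6)*a/2) + C2*cos(2^(1/3)*3^(5/6)*a/2))*exp(6^(1/3)*a/2)


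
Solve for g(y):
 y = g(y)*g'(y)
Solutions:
 g(y) = -sqrt(C1 + y^2)
 g(y) = sqrt(C1 + y^2)


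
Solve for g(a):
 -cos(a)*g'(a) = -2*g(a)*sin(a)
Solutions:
 g(a) = C1/cos(a)^2


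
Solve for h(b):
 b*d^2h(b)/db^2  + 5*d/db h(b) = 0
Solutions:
 h(b) = C1 + C2/b^4


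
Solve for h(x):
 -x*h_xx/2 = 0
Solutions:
 h(x) = C1 + C2*x


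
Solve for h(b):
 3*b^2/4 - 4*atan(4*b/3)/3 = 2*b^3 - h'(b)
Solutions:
 h(b) = C1 + b^4/2 - b^3/4 + 4*b*atan(4*b/3)/3 - log(16*b^2 + 9)/2


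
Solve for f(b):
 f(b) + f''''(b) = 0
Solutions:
 f(b) = (C1*sin(sqrt(2)*b/2) + C2*cos(sqrt(2)*b/2))*exp(-sqrt(2)*b/2) + (C3*sin(sqrt(2)*b/2) + C4*cos(sqrt(2)*b/2))*exp(sqrt(2)*b/2)


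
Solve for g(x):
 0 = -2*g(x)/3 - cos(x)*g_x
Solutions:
 g(x) = C1*(sin(x) - 1)^(1/3)/(sin(x) + 1)^(1/3)


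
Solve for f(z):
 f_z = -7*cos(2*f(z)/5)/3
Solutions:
 7*z/3 - 5*log(sin(2*f(z)/5) - 1)/4 + 5*log(sin(2*f(z)/5) + 1)/4 = C1


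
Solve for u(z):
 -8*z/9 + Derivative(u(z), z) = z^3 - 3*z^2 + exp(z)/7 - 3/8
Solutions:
 u(z) = C1 + z^4/4 - z^3 + 4*z^2/9 - 3*z/8 + exp(z)/7


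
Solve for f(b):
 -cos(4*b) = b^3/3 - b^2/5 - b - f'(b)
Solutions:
 f(b) = C1 + b^4/12 - b^3/15 - b^2/2 + sin(4*b)/4


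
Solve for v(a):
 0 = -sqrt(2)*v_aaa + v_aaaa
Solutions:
 v(a) = C1 + C2*a + C3*a^2 + C4*exp(sqrt(2)*a)


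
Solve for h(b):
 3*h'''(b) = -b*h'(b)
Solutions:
 h(b) = C1 + Integral(C2*airyai(-3^(2/3)*b/3) + C3*airybi(-3^(2/3)*b/3), b)


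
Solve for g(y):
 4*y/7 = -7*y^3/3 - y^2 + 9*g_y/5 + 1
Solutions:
 g(y) = C1 + 35*y^4/108 + 5*y^3/27 + 10*y^2/63 - 5*y/9


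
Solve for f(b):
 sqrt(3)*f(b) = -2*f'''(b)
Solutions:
 f(b) = C3*exp(-2^(2/3)*3^(1/6)*b/2) + (C1*sin(6^(2/3)*b/4) + C2*cos(6^(2/3)*b/4))*exp(2^(2/3)*3^(1/6)*b/4)


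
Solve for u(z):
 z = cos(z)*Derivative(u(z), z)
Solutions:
 u(z) = C1 + Integral(z/cos(z), z)


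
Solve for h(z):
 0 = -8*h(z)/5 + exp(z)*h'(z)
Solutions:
 h(z) = C1*exp(-8*exp(-z)/5)


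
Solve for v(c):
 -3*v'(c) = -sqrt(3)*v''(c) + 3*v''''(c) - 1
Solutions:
 v(c) = C1 + C2*exp(2^(1/3)*c*(2*sqrt(3)/(sqrt(3)*sqrt(243 - 4*sqrt(3)) + 27)^(1/3) + 2^(1/3)*(sqrt(3)*sqrt(243 - 4*sqrt(3)) + 27)^(1/3))/12)*sin(2^(1/3)*c*(-2^(1/3)*sqrt(3)*(sqrt(3)*sqrt(243 - 4*sqrt(3)) + 27)^(1/3) + 6/(sqrt(3)*sqrt(243 - 4*sqrt(3)) + 27)^(1/3))/12) + C3*exp(2^(1/3)*c*(2*sqrt(3)/(sqrt(3)*sqrt(243 - 4*sqrt(3)) + 27)^(1/3) + 2^(1/3)*(sqrt(3)*sqrt(243 - 4*sqrt(3)) + 27)^(1/3))/12)*cos(2^(1/3)*c*(-2^(1/3)*sqrt(3)*(sqrt(3)*sqrt(243 - 4*sqrt(3)) + 27)^(1/3) + 6/(sqrt(3)*sqrt(243 - 4*sqrt(3)) + 27)^(1/3))/12) + C4*exp(-2^(1/3)*c*(2*sqrt(3)/(sqrt(3)*sqrt(243 - 4*sqrt(3)) + 27)^(1/3) + 2^(1/3)*(sqrt(3)*sqrt(243 - 4*sqrt(3)) + 27)^(1/3))/6) + c/3


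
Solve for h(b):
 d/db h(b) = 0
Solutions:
 h(b) = C1


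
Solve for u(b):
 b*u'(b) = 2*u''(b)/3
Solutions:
 u(b) = C1 + C2*erfi(sqrt(3)*b/2)


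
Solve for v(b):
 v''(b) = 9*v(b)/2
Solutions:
 v(b) = C1*exp(-3*sqrt(2)*b/2) + C2*exp(3*sqrt(2)*b/2)


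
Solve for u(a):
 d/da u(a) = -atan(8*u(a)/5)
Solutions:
 Integral(1/atan(8*_y/5), (_y, u(a))) = C1 - a


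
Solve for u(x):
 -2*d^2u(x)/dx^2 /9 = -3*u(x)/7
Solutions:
 u(x) = C1*exp(-3*sqrt(42)*x/14) + C2*exp(3*sqrt(42)*x/14)


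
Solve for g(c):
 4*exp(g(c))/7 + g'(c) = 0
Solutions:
 g(c) = log(1/(C1 + 4*c)) + log(7)


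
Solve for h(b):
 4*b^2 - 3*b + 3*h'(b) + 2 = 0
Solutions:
 h(b) = C1 - 4*b^3/9 + b^2/2 - 2*b/3


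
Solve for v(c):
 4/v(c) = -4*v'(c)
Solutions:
 v(c) = -sqrt(C1 - 2*c)
 v(c) = sqrt(C1 - 2*c)


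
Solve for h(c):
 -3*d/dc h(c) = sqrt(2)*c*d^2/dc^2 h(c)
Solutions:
 h(c) = C1 + C2*c^(1 - 3*sqrt(2)/2)


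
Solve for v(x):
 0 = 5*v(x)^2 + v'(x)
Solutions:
 v(x) = 1/(C1 + 5*x)


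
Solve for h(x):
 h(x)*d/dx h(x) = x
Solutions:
 h(x) = -sqrt(C1 + x^2)
 h(x) = sqrt(C1 + x^2)


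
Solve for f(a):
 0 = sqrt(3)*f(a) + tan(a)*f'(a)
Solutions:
 f(a) = C1/sin(a)^(sqrt(3))


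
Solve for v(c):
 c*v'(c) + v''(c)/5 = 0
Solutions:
 v(c) = C1 + C2*erf(sqrt(10)*c/2)


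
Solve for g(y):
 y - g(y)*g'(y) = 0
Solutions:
 g(y) = -sqrt(C1 + y^2)
 g(y) = sqrt(C1 + y^2)


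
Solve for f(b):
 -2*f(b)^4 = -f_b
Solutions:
 f(b) = (-1/(C1 + 6*b))^(1/3)
 f(b) = (-1/(C1 + 2*b))^(1/3)*(-3^(2/3) - 3*3^(1/6)*I)/6
 f(b) = (-1/(C1 + 2*b))^(1/3)*(-3^(2/3) + 3*3^(1/6)*I)/6


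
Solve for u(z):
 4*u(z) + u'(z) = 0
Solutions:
 u(z) = C1*exp(-4*z)


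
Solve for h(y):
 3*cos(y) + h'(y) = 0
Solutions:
 h(y) = C1 - 3*sin(y)


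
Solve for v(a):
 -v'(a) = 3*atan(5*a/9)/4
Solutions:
 v(a) = C1 - 3*a*atan(5*a/9)/4 + 27*log(25*a^2 + 81)/40


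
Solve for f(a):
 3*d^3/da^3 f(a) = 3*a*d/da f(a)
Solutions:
 f(a) = C1 + Integral(C2*airyai(a) + C3*airybi(a), a)


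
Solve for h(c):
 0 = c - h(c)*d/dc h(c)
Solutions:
 h(c) = -sqrt(C1 + c^2)
 h(c) = sqrt(C1 + c^2)


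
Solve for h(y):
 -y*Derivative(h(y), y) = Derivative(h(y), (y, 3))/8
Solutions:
 h(y) = C1 + Integral(C2*airyai(-2*y) + C3*airybi(-2*y), y)


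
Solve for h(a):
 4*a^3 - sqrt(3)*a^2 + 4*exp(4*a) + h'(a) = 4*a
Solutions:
 h(a) = C1 - a^4 + sqrt(3)*a^3/3 + 2*a^2 - exp(4*a)


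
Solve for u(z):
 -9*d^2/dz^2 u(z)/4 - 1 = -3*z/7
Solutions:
 u(z) = C1 + C2*z + 2*z^3/63 - 2*z^2/9


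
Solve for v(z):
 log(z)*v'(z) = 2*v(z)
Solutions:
 v(z) = C1*exp(2*li(z))


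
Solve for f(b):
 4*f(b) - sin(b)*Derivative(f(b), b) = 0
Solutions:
 f(b) = C1*(cos(b)^2 - 2*cos(b) + 1)/(cos(b)^2 + 2*cos(b) + 1)


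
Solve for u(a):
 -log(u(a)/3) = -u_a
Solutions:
 Integral(1/(-log(_y) + log(3)), (_y, u(a))) = C1 - a


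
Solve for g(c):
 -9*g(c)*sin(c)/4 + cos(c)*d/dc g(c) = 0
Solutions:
 g(c) = C1/cos(c)^(9/4)


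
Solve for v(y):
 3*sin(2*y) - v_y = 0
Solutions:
 v(y) = C1 - 3*cos(2*y)/2


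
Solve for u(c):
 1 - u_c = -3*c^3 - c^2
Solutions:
 u(c) = C1 + 3*c^4/4 + c^3/3 + c


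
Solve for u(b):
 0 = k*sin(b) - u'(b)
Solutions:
 u(b) = C1 - k*cos(b)


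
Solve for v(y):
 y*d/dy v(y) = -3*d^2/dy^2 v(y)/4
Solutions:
 v(y) = C1 + C2*erf(sqrt(6)*y/3)


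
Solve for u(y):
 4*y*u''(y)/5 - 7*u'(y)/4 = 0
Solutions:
 u(y) = C1 + C2*y^(51/16)


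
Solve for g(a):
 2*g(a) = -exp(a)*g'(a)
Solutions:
 g(a) = C1*exp(2*exp(-a))


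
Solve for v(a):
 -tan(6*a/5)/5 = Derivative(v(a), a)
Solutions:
 v(a) = C1 + log(cos(6*a/5))/6


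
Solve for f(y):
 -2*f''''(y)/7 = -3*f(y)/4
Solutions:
 f(y) = C1*exp(-42^(1/4)*y/2) + C2*exp(42^(1/4)*y/2) + C3*sin(42^(1/4)*y/2) + C4*cos(42^(1/4)*y/2)


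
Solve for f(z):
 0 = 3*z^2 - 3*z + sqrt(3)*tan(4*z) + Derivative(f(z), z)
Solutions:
 f(z) = C1 - z^3 + 3*z^2/2 + sqrt(3)*log(cos(4*z))/4


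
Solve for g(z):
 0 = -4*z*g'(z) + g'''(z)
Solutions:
 g(z) = C1 + Integral(C2*airyai(2^(2/3)*z) + C3*airybi(2^(2/3)*z), z)


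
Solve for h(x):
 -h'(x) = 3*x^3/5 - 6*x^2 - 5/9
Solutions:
 h(x) = C1 - 3*x^4/20 + 2*x^3 + 5*x/9


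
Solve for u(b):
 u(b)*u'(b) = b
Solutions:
 u(b) = -sqrt(C1 + b^2)
 u(b) = sqrt(C1 + b^2)


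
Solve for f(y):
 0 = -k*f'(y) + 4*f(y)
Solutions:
 f(y) = C1*exp(4*y/k)


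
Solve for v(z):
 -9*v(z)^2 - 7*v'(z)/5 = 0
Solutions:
 v(z) = 7/(C1 + 45*z)


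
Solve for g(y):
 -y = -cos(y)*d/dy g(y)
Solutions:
 g(y) = C1 + Integral(y/cos(y), y)


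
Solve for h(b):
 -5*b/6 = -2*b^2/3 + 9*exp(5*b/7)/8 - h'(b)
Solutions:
 h(b) = C1 - 2*b^3/9 + 5*b^2/12 + 63*exp(5*b/7)/40


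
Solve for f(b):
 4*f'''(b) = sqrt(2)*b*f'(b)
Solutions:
 f(b) = C1 + Integral(C2*airyai(sqrt(2)*b/2) + C3*airybi(sqrt(2)*b/2), b)


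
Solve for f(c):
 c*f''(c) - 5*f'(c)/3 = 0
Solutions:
 f(c) = C1 + C2*c^(8/3)


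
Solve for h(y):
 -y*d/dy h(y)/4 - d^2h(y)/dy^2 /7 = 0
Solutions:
 h(y) = C1 + C2*erf(sqrt(14)*y/4)


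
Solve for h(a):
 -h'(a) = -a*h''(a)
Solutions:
 h(a) = C1 + C2*a^2


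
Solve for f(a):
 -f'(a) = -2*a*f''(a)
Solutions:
 f(a) = C1 + C2*a^(3/2)


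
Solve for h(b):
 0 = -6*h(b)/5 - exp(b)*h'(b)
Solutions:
 h(b) = C1*exp(6*exp(-b)/5)


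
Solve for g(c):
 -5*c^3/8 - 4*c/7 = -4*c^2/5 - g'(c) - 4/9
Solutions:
 g(c) = C1 + 5*c^4/32 - 4*c^3/15 + 2*c^2/7 - 4*c/9


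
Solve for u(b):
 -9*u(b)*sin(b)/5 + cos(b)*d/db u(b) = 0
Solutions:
 u(b) = C1/cos(b)^(9/5)


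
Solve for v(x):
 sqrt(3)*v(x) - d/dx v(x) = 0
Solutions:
 v(x) = C1*exp(sqrt(3)*x)


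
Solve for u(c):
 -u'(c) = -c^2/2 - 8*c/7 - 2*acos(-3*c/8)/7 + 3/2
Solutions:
 u(c) = C1 + c^3/6 + 4*c^2/7 + 2*c*acos(-3*c/8)/7 - 3*c/2 + 2*sqrt(64 - 9*c^2)/21


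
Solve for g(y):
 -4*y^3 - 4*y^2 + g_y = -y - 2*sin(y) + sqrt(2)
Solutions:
 g(y) = C1 + y^4 + 4*y^3/3 - y^2/2 + sqrt(2)*y + 2*cos(y)


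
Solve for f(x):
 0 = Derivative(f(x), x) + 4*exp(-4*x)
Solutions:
 f(x) = C1 + exp(-4*x)


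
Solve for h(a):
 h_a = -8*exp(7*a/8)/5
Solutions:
 h(a) = C1 - 64*exp(7*a/8)/35


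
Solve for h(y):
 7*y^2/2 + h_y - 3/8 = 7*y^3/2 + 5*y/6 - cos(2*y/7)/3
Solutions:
 h(y) = C1 + 7*y^4/8 - 7*y^3/6 + 5*y^2/12 + 3*y/8 - 7*sin(2*y/7)/6


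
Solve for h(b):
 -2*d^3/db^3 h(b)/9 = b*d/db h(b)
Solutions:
 h(b) = C1 + Integral(C2*airyai(-6^(2/3)*b/2) + C3*airybi(-6^(2/3)*b/2), b)


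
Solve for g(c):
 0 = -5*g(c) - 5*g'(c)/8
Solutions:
 g(c) = C1*exp(-8*c)


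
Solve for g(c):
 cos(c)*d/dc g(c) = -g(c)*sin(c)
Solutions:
 g(c) = C1*cos(c)


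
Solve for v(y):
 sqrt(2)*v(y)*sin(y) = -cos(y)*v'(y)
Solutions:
 v(y) = C1*cos(y)^(sqrt(2))


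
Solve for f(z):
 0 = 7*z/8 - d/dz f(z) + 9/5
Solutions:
 f(z) = C1 + 7*z^2/16 + 9*z/5


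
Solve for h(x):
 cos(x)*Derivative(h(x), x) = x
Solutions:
 h(x) = C1 + Integral(x/cos(x), x)


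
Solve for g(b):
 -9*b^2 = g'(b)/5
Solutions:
 g(b) = C1 - 15*b^3


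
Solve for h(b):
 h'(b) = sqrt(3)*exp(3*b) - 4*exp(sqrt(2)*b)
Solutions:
 h(b) = C1 + sqrt(3)*exp(3*b)/3 - 2*sqrt(2)*exp(sqrt(2)*b)


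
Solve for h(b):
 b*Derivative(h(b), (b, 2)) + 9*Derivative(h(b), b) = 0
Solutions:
 h(b) = C1 + C2/b^8


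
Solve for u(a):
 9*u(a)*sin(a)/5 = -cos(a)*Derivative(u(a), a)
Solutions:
 u(a) = C1*cos(a)^(9/5)


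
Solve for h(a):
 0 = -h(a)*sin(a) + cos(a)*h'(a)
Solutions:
 h(a) = C1/cos(a)


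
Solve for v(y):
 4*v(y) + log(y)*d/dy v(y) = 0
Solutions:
 v(y) = C1*exp(-4*li(y))


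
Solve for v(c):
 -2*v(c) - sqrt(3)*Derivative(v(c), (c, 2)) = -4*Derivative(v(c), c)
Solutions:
 v(c) = C1*exp(c*(-sqrt(6)*sqrt(2 - sqrt(3)) + 2*sqrt(3))/3) + C2*exp(c*(sqrt(6)*sqrt(2 - sqrt(3)) + 2*sqrt(3))/3)


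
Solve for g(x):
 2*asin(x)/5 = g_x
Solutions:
 g(x) = C1 + 2*x*asin(x)/5 + 2*sqrt(1 - x^2)/5


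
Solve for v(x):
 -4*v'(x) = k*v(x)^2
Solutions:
 v(x) = 4/(C1 + k*x)


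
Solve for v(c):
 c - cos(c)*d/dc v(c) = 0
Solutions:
 v(c) = C1 + Integral(c/cos(c), c)


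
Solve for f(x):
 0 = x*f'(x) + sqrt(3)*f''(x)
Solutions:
 f(x) = C1 + C2*erf(sqrt(2)*3^(3/4)*x/6)


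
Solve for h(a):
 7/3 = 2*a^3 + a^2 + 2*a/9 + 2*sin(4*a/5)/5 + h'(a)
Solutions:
 h(a) = C1 - a^4/2 - a^3/3 - a^2/9 + 7*a/3 + cos(4*a/5)/2


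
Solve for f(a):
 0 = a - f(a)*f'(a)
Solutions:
 f(a) = -sqrt(C1 + a^2)
 f(a) = sqrt(C1 + a^2)


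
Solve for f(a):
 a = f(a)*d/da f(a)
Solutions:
 f(a) = -sqrt(C1 + a^2)
 f(a) = sqrt(C1 + a^2)


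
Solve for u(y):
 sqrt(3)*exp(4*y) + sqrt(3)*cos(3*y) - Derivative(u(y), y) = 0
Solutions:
 u(y) = C1 + sqrt(3)*exp(4*y)/4 + sqrt(3)*sin(3*y)/3


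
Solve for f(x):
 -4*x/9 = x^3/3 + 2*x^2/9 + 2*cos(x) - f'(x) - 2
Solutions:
 f(x) = C1 + x^4/12 + 2*x^3/27 + 2*x^2/9 - 2*x + 2*sin(x)


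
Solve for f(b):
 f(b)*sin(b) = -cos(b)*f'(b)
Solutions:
 f(b) = C1*cos(b)


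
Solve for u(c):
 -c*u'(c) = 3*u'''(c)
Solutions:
 u(c) = C1 + Integral(C2*airyai(-3^(2/3)*c/3) + C3*airybi(-3^(2/3)*c/3), c)


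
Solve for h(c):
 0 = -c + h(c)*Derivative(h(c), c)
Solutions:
 h(c) = -sqrt(C1 + c^2)
 h(c) = sqrt(C1 + c^2)


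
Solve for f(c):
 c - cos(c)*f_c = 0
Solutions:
 f(c) = C1 + Integral(c/cos(c), c)


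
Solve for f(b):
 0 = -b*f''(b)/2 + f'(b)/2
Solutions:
 f(b) = C1 + C2*b^2


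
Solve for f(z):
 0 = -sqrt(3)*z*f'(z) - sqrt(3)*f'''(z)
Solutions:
 f(z) = C1 + Integral(C2*airyai(-z) + C3*airybi(-z), z)


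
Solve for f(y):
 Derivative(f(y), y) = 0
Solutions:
 f(y) = C1


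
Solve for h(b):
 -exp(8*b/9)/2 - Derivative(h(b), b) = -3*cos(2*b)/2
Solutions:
 h(b) = C1 - 9*exp(8*b/9)/16 + 3*sin(2*b)/4


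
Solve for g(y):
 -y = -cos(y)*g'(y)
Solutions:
 g(y) = C1 + Integral(y/cos(y), y)


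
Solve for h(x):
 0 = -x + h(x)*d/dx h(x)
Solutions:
 h(x) = -sqrt(C1 + x^2)
 h(x) = sqrt(C1 + x^2)


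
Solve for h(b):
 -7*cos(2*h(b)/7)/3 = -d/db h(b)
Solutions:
 -7*b/3 - 7*log(sin(2*h(b)/7) - 1)/4 + 7*log(sin(2*h(b)/7) + 1)/4 = C1


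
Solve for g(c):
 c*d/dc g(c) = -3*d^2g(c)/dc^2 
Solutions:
 g(c) = C1 + C2*erf(sqrt(6)*c/6)


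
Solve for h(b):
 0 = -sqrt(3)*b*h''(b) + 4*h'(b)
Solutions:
 h(b) = C1 + C2*b^(1 + 4*sqrt(3)/3)


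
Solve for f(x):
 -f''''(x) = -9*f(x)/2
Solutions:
 f(x) = C1*exp(-2^(3/4)*sqrt(3)*x/2) + C2*exp(2^(3/4)*sqrt(3)*x/2) + C3*sin(2^(3/4)*sqrt(3)*x/2) + C4*cos(2^(3/4)*sqrt(3)*x/2)


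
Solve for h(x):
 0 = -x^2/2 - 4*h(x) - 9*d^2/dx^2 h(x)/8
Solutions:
 h(x) = C1*sin(4*sqrt(2)*x/3) + C2*cos(4*sqrt(2)*x/3) - x^2/8 + 9/128


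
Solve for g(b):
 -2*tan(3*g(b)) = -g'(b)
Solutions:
 g(b) = -asin(C1*exp(6*b))/3 + pi/3
 g(b) = asin(C1*exp(6*b))/3


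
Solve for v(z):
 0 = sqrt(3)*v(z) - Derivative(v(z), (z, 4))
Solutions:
 v(z) = C1*exp(-3^(1/8)*z) + C2*exp(3^(1/8)*z) + C3*sin(3^(1/8)*z) + C4*cos(3^(1/8)*z)


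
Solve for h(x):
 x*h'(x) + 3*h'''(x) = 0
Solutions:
 h(x) = C1 + Integral(C2*airyai(-3^(2/3)*x/3) + C3*airybi(-3^(2/3)*x/3), x)


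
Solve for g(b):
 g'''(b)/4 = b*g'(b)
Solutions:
 g(b) = C1 + Integral(C2*airyai(2^(2/3)*b) + C3*airybi(2^(2/3)*b), b)


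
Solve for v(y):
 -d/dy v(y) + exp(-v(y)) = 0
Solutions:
 v(y) = log(C1 + y)


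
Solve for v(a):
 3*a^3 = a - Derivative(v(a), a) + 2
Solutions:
 v(a) = C1 - 3*a^4/4 + a^2/2 + 2*a


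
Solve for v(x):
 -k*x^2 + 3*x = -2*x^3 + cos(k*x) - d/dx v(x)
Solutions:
 v(x) = C1 + k*x^3/3 - x^4/2 - 3*x^2/2 + sin(k*x)/k


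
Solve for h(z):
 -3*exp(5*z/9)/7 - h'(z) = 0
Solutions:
 h(z) = C1 - 27*exp(5*z/9)/35


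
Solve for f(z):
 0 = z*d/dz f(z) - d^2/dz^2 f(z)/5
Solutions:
 f(z) = C1 + C2*erfi(sqrt(10)*z/2)


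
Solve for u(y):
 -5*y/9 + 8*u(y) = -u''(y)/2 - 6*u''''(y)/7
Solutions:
 u(y) = 5*y/72 + (C1*sin(sqrt(2)*3^(3/4)*7^(1/4)*y*cos(atan(sqrt(5327)/7)/2)/3) + C2*cos(sqrt(2)*3^(3/4)*7^(1/4)*y*cos(atan(sqrt(5327)/7)/2)/3))*exp(-sqrt(2)*3^(3/4)*7^(1/4)*y*sin(atan(sqrt(5327)/7)/2)/3) + (C3*sin(sqrt(2)*3^(3/4)*7^(1/4)*y*cos(atan(sqrt(5327)/7)/2)/3) + C4*cos(sqrt(2)*3^(3/4)*7^(1/4)*y*cos(atan(sqrt(5327)/7)/2)/3))*exp(sqrt(2)*3^(3/4)*7^(1/4)*y*sin(atan(sqrt(5327)/7)/2)/3)


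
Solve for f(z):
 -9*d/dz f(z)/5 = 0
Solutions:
 f(z) = C1


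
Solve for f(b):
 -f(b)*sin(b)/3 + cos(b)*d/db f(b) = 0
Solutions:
 f(b) = C1/cos(b)^(1/3)


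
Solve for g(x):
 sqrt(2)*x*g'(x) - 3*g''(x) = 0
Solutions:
 g(x) = C1 + C2*erfi(2^(3/4)*sqrt(3)*x/6)


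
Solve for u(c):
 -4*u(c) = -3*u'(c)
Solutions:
 u(c) = C1*exp(4*c/3)


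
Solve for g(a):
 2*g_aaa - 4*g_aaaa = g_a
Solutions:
 g(a) = C1 + C4*exp(-a/2) + (C2*sin(a/2) + C3*cos(a/2))*exp(a/2)


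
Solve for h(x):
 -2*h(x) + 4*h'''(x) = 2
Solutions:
 h(x) = C3*exp(2^(2/3)*x/2) + (C1*sin(2^(2/3)*sqrt(3)*x/4) + C2*cos(2^(2/3)*sqrt(3)*x/4))*exp(-2^(2/3)*x/4) - 1


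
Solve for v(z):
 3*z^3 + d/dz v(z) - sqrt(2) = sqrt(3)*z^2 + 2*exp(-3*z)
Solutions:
 v(z) = C1 - 3*z^4/4 + sqrt(3)*z^3/3 + sqrt(2)*z - 2*exp(-3*z)/3


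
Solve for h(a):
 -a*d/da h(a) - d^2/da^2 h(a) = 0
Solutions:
 h(a) = C1 + C2*erf(sqrt(2)*a/2)


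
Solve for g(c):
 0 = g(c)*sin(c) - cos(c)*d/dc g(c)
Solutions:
 g(c) = C1/cos(c)


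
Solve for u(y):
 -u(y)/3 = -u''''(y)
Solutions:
 u(y) = C1*exp(-3^(3/4)*y/3) + C2*exp(3^(3/4)*y/3) + C3*sin(3^(3/4)*y/3) + C4*cos(3^(3/4)*y/3)


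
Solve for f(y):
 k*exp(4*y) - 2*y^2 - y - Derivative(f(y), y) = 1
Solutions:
 f(y) = C1 + k*exp(4*y)/4 - 2*y^3/3 - y^2/2 - y


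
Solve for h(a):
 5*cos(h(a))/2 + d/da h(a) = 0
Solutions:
 h(a) = pi - asin((C1 + exp(5*a))/(C1 - exp(5*a)))
 h(a) = asin((C1 + exp(5*a))/(C1 - exp(5*a)))


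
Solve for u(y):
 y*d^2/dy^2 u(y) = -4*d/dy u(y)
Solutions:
 u(y) = C1 + C2/y^3


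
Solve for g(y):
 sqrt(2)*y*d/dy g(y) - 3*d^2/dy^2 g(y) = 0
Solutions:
 g(y) = C1 + C2*erfi(2^(3/4)*sqrt(3)*y/6)


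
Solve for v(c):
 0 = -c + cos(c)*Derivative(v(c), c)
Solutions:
 v(c) = C1 + Integral(c/cos(c), c)


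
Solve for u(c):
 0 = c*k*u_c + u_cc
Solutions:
 u(c) = Piecewise((-sqrt(2)*sqrt(pi)*C1*erf(sqrt(2)*c*sqrt(k)/2)/(2*sqrt(k)) - C2, (k > 0) | (k < 0)), (-C1*c - C2, True))


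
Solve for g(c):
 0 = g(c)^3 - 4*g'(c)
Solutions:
 g(c) = -sqrt(2)*sqrt(-1/(C1 + c))
 g(c) = sqrt(2)*sqrt(-1/(C1 + c))


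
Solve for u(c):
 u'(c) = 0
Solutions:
 u(c) = C1


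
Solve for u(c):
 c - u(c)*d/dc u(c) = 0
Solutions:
 u(c) = -sqrt(C1 + c^2)
 u(c) = sqrt(C1 + c^2)


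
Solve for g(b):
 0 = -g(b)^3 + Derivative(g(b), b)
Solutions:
 g(b) = -sqrt(2)*sqrt(-1/(C1 + b))/2
 g(b) = sqrt(2)*sqrt(-1/(C1 + b))/2


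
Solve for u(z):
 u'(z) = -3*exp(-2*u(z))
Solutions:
 u(z) = log(-sqrt(C1 - 6*z))
 u(z) = log(C1 - 6*z)/2


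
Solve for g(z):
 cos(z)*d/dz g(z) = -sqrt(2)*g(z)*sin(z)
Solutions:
 g(z) = C1*cos(z)^(sqrt(2))


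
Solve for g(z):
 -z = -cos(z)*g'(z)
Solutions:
 g(z) = C1 + Integral(z/cos(z), z)


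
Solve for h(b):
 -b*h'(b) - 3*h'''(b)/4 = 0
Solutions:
 h(b) = C1 + Integral(C2*airyai(-6^(2/3)*b/3) + C3*airybi(-6^(2/3)*b/3), b)


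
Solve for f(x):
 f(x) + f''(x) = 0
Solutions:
 f(x) = C1*sin(x) + C2*cos(x)


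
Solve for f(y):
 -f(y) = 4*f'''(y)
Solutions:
 f(y) = C3*exp(-2^(1/3)*y/2) + (C1*sin(2^(1/3)*sqrt(3)*y/4) + C2*cos(2^(1/3)*sqrt(3)*y/4))*exp(2^(1/3)*y/4)


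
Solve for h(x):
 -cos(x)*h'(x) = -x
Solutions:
 h(x) = C1 + Integral(x/cos(x), x)


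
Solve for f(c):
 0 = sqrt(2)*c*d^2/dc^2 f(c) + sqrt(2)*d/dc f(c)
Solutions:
 f(c) = C1 + C2*log(c)


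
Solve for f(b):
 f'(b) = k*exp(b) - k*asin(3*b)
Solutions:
 f(b) = C1 - k*(b*asin(3*b) + sqrt(1 - 9*b^2)/3 - exp(b))


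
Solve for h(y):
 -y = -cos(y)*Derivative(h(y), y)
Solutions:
 h(y) = C1 + Integral(y/cos(y), y)


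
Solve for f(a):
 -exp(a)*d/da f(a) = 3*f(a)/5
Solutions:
 f(a) = C1*exp(3*exp(-a)/5)


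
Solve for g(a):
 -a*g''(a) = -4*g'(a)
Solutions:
 g(a) = C1 + C2*a^5


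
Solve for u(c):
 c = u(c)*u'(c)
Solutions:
 u(c) = -sqrt(C1 + c^2)
 u(c) = sqrt(C1 + c^2)


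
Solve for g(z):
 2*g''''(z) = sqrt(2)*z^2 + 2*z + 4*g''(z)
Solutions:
 g(z) = C1 + C2*z + C3*exp(-sqrt(2)*z) + C4*exp(sqrt(2)*z) - sqrt(2)*z^4/48 - z^3/12 - sqrt(2)*z^2/8


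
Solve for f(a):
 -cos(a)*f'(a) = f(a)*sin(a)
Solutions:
 f(a) = C1*cos(a)


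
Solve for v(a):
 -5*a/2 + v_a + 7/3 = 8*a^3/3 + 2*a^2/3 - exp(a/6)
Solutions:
 v(a) = C1 + 2*a^4/3 + 2*a^3/9 + 5*a^2/4 - 7*a/3 - 6*exp(a/6)


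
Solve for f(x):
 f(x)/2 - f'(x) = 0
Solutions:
 f(x) = C1*exp(x/2)


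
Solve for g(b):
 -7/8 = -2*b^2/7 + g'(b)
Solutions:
 g(b) = C1 + 2*b^3/21 - 7*b/8


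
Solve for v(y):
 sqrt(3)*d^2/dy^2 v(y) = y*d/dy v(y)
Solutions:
 v(y) = C1 + C2*erfi(sqrt(2)*3^(3/4)*y/6)


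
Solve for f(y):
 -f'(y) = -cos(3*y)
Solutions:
 f(y) = C1 + sin(3*y)/3


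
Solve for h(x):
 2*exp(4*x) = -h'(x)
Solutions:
 h(x) = C1 - exp(4*x)/2


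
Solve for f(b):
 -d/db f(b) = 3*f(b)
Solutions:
 f(b) = C1*exp(-3*b)


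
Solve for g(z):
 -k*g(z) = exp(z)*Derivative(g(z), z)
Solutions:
 g(z) = C1*exp(k*exp(-z))


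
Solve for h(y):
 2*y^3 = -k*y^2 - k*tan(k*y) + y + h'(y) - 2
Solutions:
 h(y) = C1 + k*y^3/3 + k*Piecewise((-log(cos(k*y))/k, Ne(k, 0)), (0, True)) + y^4/2 - y^2/2 + 2*y


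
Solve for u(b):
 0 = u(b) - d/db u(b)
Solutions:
 u(b) = C1*exp(b)


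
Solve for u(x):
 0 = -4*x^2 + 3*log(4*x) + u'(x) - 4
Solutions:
 u(x) = C1 + 4*x^3/3 - 3*x*log(x) - x*log(64) + 7*x


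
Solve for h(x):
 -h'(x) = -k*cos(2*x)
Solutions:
 h(x) = C1 + k*sin(2*x)/2


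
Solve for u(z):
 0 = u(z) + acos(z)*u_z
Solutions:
 u(z) = C1*exp(-Integral(1/acos(z), z))


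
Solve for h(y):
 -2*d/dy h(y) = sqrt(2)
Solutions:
 h(y) = C1 - sqrt(2)*y/2


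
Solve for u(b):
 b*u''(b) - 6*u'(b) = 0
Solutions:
 u(b) = C1 + C2*b^7


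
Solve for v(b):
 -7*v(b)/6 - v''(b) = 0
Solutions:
 v(b) = C1*sin(sqrt(42)*b/6) + C2*cos(sqrt(42)*b/6)


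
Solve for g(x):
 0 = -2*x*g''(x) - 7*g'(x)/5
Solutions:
 g(x) = C1 + C2*x^(3/10)


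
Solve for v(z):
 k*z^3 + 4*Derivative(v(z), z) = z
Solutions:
 v(z) = C1 - k*z^4/16 + z^2/8


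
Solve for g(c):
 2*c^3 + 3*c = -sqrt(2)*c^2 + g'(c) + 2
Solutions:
 g(c) = C1 + c^4/2 + sqrt(2)*c^3/3 + 3*c^2/2 - 2*c


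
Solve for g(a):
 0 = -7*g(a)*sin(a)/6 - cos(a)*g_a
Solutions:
 g(a) = C1*cos(a)^(7/6)


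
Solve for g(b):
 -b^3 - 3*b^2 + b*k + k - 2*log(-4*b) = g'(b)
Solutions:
 g(b) = C1 - b^4/4 - b^3 + b^2*k/2 + b*(k - 4*log(2) + 2) - 2*b*log(-b)


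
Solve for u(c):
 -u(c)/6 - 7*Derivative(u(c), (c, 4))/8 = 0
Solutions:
 u(c) = (C1*sin(21^(3/4)*c/21) + C2*cos(21^(3/4)*c/21))*exp(-21^(3/4)*c/21) + (C3*sin(21^(3/4)*c/21) + C4*cos(21^(3/4)*c/21))*exp(21^(3/4)*c/21)


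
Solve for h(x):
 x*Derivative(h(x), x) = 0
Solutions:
 h(x) = C1


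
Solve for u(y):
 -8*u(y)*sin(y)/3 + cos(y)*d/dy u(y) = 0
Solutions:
 u(y) = C1/cos(y)^(8/3)


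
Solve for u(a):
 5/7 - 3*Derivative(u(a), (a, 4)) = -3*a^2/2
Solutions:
 u(a) = C1 + C2*a + C3*a^2 + C4*a^3 + a^6/720 + 5*a^4/504


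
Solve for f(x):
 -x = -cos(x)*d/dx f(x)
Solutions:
 f(x) = C1 + Integral(x/cos(x), x)


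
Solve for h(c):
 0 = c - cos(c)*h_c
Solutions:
 h(c) = C1 + Integral(c/cos(c), c)


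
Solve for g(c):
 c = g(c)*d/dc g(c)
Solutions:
 g(c) = -sqrt(C1 + c^2)
 g(c) = sqrt(C1 + c^2)


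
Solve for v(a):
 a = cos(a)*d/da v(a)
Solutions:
 v(a) = C1 + Integral(a/cos(a), a)


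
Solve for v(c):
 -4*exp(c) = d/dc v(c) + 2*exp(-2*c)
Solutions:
 v(c) = C1 - 4*exp(c) + exp(-2*c)


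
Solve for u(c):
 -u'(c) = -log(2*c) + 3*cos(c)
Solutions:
 u(c) = C1 + c*log(c) - c + c*log(2) - 3*sin(c)


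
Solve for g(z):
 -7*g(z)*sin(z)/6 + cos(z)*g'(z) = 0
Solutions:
 g(z) = C1/cos(z)^(7/6)


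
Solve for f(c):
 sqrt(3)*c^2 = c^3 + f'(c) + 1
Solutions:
 f(c) = C1 - c^4/4 + sqrt(3)*c^3/3 - c


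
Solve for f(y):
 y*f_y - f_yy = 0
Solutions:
 f(y) = C1 + C2*erfi(sqrt(2)*y/2)


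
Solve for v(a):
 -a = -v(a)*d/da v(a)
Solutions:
 v(a) = -sqrt(C1 + a^2)
 v(a) = sqrt(C1 + a^2)


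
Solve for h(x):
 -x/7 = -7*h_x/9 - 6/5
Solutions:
 h(x) = C1 + 9*x^2/98 - 54*x/35


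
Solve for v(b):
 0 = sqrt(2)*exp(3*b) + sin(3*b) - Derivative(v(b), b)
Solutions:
 v(b) = C1 + sqrt(2)*exp(3*b)/3 - cos(3*b)/3


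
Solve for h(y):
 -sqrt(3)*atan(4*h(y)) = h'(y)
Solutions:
 Integral(1/atan(4*_y), (_y, h(y))) = C1 - sqrt(3)*y


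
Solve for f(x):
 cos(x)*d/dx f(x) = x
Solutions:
 f(x) = C1 + Integral(x/cos(x), x)


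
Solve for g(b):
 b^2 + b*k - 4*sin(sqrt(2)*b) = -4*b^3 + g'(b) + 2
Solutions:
 g(b) = C1 + b^4 + b^3/3 + b^2*k/2 - 2*b + 2*sqrt(2)*cos(sqrt(2)*b)


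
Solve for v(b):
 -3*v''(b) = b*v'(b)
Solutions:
 v(b) = C1 + C2*erf(sqrt(6)*b/6)


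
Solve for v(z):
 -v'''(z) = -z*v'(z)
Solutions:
 v(z) = C1 + Integral(C2*airyai(z) + C3*airybi(z), z)


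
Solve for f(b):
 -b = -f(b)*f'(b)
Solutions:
 f(b) = -sqrt(C1 + b^2)
 f(b) = sqrt(C1 + b^2)


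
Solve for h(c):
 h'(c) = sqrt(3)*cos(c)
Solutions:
 h(c) = C1 + sqrt(3)*sin(c)


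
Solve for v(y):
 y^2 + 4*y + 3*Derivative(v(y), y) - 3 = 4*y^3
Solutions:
 v(y) = C1 + y^4/3 - y^3/9 - 2*y^2/3 + y


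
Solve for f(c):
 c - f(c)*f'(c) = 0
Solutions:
 f(c) = -sqrt(C1 + c^2)
 f(c) = sqrt(C1 + c^2)


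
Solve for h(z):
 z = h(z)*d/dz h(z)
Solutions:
 h(z) = -sqrt(C1 + z^2)
 h(z) = sqrt(C1 + z^2)


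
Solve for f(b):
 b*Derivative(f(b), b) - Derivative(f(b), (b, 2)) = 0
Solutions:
 f(b) = C1 + C2*erfi(sqrt(2)*b/2)


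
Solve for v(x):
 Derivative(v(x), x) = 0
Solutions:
 v(x) = C1


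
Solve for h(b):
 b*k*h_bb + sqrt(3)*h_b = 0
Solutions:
 h(b) = C1 + b^(((re(k) - sqrt(3))*re(k) + im(k)^2)/(re(k)^2 + im(k)^2))*(C2*sin(sqrt(3)*log(b)*Abs(im(k))/(re(k)^2 + im(k)^2)) + C3*cos(sqrt(3)*log(b)*im(k)/(re(k)^2 + im(k)^2)))


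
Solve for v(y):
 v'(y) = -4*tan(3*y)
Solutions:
 v(y) = C1 + 4*log(cos(3*y))/3


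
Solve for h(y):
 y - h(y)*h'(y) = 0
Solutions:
 h(y) = -sqrt(C1 + y^2)
 h(y) = sqrt(C1 + y^2)


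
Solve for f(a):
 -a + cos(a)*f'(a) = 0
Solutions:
 f(a) = C1 + Integral(a/cos(a), a)


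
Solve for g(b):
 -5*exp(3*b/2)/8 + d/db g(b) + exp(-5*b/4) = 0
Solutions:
 g(b) = C1 + 5*exp(3*b/2)/12 + 4*exp(-5*b/4)/5


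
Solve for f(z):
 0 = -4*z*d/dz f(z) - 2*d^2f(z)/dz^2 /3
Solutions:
 f(z) = C1 + C2*erf(sqrt(3)*z)


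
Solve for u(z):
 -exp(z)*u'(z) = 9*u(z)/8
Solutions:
 u(z) = C1*exp(9*exp(-z)/8)


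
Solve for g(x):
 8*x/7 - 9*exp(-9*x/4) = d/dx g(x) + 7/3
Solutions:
 g(x) = C1 + 4*x^2/7 - 7*x/3 + 4*exp(-9*x/4)


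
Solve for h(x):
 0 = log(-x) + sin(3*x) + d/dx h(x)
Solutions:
 h(x) = C1 - x*log(-x) + x + cos(3*x)/3


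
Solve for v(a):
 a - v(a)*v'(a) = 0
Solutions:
 v(a) = -sqrt(C1 + a^2)
 v(a) = sqrt(C1 + a^2)


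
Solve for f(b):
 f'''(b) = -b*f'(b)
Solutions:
 f(b) = C1 + Integral(C2*airyai(-b) + C3*airybi(-b), b)


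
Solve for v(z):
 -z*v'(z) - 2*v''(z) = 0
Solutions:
 v(z) = C1 + C2*erf(z/2)


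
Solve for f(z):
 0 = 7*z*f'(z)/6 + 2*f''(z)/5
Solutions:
 f(z) = C1 + C2*erf(sqrt(210)*z/12)


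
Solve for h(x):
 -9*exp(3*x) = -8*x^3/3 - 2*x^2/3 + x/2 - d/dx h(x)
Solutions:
 h(x) = C1 - 2*x^4/3 - 2*x^3/9 + x^2/4 + 3*exp(3*x)


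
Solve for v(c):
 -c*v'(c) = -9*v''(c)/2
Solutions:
 v(c) = C1 + C2*erfi(c/3)


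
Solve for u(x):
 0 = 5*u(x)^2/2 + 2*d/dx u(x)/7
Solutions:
 u(x) = 4/(C1 + 35*x)


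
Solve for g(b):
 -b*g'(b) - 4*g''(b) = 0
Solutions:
 g(b) = C1 + C2*erf(sqrt(2)*b/4)


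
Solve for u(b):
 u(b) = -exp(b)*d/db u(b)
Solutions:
 u(b) = C1*exp(exp(-b))


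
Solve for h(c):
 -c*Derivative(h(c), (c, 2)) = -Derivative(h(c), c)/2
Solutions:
 h(c) = C1 + C2*c^(3/2)


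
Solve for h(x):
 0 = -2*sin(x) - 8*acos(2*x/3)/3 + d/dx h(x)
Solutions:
 h(x) = C1 + 8*x*acos(2*x/3)/3 - 4*sqrt(9 - 4*x^2)/3 - 2*cos(x)


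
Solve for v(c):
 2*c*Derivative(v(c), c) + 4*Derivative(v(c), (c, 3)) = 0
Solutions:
 v(c) = C1 + Integral(C2*airyai(-2^(2/3)*c/2) + C3*airybi(-2^(2/3)*c/2), c)


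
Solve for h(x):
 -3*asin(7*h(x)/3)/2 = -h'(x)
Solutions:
 Integral(1/asin(7*_y/3), (_y, h(x))) = C1 + 3*x/2


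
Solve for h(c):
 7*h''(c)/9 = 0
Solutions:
 h(c) = C1 + C2*c


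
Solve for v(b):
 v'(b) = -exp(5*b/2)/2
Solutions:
 v(b) = C1 - exp(5*b/2)/5


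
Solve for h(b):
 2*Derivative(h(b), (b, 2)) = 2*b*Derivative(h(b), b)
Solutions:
 h(b) = C1 + C2*erfi(sqrt(2)*b/2)


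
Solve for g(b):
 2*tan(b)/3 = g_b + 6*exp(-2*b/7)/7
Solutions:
 g(b) = C1 + log(tan(b)^2 + 1)/3 + 3*exp(-2*b/7)


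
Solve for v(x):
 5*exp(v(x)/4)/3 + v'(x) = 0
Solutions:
 v(x) = 4*log(1/(C1 + 5*x)) + 4*log(12)


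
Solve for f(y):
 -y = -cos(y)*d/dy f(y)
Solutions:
 f(y) = C1 + Integral(y/cos(y), y)


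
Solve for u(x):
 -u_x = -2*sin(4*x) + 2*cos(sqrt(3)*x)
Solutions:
 u(x) = C1 - 2*sqrt(3)*sin(sqrt(3)*x)/3 - cos(4*x)/2


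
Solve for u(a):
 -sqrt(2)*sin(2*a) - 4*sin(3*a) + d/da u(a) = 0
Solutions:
 u(a) = C1 - sqrt(2)*cos(2*a)/2 - 4*cos(3*a)/3


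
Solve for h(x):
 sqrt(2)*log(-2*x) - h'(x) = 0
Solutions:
 h(x) = C1 + sqrt(2)*x*log(-x) + sqrt(2)*x*(-1 + log(2))


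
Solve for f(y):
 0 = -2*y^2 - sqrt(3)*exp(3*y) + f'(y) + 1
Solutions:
 f(y) = C1 + 2*y^3/3 - y + sqrt(3)*exp(3*y)/3


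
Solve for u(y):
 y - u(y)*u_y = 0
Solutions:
 u(y) = -sqrt(C1 + y^2)
 u(y) = sqrt(C1 + y^2)


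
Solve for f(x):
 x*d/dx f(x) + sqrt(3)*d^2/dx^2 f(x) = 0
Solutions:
 f(x) = C1 + C2*erf(sqrt(2)*3^(3/4)*x/6)


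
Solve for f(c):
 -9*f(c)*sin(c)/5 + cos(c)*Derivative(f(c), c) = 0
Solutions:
 f(c) = C1/cos(c)^(9/5)


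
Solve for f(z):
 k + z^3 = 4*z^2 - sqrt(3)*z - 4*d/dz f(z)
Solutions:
 f(z) = C1 - k*z/4 - z^4/16 + z^3/3 - sqrt(3)*z^2/8


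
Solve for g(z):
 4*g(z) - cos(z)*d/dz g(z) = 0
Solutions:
 g(z) = C1*(sin(z)^2 + 2*sin(z) + 1)/(sin(z)^2 - 2*sin(z) + 1)


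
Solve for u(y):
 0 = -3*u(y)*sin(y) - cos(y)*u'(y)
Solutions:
 u(y) = C1*cos(y)^3


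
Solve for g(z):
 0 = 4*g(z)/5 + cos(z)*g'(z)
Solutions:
 g(z) = C1*(sin(z) - 1)^(2/5)/(sin(z) + 1)^(2/5)


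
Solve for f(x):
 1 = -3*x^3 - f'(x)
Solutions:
 f(x) = C1 - 3*x^4/4 - x


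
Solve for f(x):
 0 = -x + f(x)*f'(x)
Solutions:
 f(x) = -sqrt(C1 + x^2)
 f(x) = sqrt(C1 + x^2)


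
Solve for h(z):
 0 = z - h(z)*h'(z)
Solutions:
 h(z) = -sqrt(C1 + z^2)
 h(z) = sqrt(C1 + z^2)


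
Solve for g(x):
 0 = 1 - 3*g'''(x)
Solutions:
 g(x) = C1 + C2*x + C3*x^2 + x^3/18


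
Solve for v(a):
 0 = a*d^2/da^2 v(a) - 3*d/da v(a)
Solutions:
 v(a) = C1 + C2*a^4


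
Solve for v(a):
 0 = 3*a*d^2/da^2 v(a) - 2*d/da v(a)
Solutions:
 v(a) = C1 + C2*a^(5/3)


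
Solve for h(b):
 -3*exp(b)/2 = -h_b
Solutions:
 h(b) = C1 + 3*exp(b)/2


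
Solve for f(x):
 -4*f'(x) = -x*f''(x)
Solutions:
 f(x) = C1 + C2*x^5


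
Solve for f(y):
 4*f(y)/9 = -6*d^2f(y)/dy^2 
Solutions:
 f(y) = C1*sin(sqrt(6)*y/9) + C2*cos(sqrt(6)*y/9)


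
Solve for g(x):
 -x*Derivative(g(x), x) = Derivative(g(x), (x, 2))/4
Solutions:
 g(x) = C1 + C2*erf(sqrt(2)*x)


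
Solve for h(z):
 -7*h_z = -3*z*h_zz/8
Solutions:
 h(z) = C1 + C2*z^(59/3)


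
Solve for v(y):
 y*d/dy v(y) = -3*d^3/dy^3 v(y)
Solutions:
 v(y) = C1 + Integral(C2*airyai(-3^(2/3)*y/3) + C3*airybi(-3^(2/3)*y/3), y)


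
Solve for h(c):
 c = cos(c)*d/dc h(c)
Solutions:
 h(c) = C1 + Integral(c/cos(c), c)


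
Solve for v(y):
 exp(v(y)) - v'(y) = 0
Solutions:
 v(y) = log(-1/(C1 + y))


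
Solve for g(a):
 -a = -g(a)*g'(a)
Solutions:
 g(a) = -sqrt(C1 + a^2)
 g(a) = sqrt(C1 + a^2)


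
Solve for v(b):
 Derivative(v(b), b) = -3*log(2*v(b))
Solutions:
 Integral(1/(log(_y) + log(2)), (_y, v(b)))/3 = C1 - b


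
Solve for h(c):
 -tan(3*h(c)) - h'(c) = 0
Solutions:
 h(c) = -asin(C1*exp(-3*c))/3 + pi/3
 h(c) = asin(C1*exp(-3*c))/3


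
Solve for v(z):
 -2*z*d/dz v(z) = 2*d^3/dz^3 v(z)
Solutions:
 v(z) = C1 + Integral(C2*airyai(-z) + C3*airybi(-z), z)


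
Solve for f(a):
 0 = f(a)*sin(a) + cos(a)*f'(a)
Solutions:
 f(a) = C1*cos(a)


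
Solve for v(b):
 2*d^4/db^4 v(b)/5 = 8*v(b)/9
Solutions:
 v(b) = C1*exp(-5^(1/4)*sqrt(6)*b/3) + C2*exp(5^(1/4)*sqrt(6)*b/3) + C3*sin(5^(1/4)*sqrt(6)*b/3) + C4*cos(5^(1/4)*sqrt(6)*b/3)


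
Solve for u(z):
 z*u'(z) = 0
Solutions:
 u(z) = C1


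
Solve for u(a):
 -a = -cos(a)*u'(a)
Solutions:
 u(a) = C1 + Integral(a/cos(a), a)


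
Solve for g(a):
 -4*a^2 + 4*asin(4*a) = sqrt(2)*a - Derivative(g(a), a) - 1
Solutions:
 g(a) = C1 + 4*a^3/3 + sqrt(2)*a^2/2 - 4*a*asin(4*a) - a - sqrt(1 - 16*a^2)


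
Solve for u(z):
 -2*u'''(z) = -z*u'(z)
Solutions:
 u(z) = C1 + Integral(C2*airyai(2^(2/3)*z/2) + C3*airybi(2^(2/3)*z/2), z)


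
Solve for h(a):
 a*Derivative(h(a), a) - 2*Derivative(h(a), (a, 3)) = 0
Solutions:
 h(a) = C1 + Integral(C2*airyai(2^(2/3)*a/2) + C3*airybi(2^(2/3)*a/2), a)


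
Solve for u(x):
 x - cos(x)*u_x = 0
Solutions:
 u(x) = C1 + Integral(x/cos(x), x)


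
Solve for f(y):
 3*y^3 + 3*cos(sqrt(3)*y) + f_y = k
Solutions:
 f(y) = C1 + k*y - 3*y^4/4 - sqrt(3)*sin(sqrt(3)*y)


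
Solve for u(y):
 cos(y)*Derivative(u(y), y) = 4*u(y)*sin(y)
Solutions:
 u(y) = C1/cos(y)^4


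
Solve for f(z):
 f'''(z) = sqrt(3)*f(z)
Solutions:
 f(z) = C3*exp(3^(1/6)*z) + (C1*sin(3^(2/3)*z/2) + C2*cos(3^(2/3)*z/2))*exp(-3^(1/6)*z/2)


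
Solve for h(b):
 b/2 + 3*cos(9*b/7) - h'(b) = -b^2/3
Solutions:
 h(b) = C1 + b^3/9 + b^2/4 + 7*sin(9*b/7)/3


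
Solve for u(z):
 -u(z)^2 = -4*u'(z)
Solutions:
 u(z) = -4/(C1 + z)


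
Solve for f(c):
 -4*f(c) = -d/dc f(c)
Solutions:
 f(c) = C1*exp(4*c)


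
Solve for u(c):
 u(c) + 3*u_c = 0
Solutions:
 u(c) = C1*exp(-c/3)


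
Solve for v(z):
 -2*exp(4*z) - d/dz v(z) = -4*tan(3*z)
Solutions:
 v(z) = C1 - exp(4*z)/2 - 4*log(cos(3*z))/3


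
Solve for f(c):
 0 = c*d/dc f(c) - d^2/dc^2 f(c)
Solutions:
 f(c) = C1 + C2*erfi(sqrt(2)*c/2)


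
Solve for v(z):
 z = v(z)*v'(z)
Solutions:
 v(z) = -sqrt(C1 + z^2)
 v(z) = sqrt(C1 + z^2)


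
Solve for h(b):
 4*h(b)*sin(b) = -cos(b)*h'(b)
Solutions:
 h(b) = C1*cos(b)^4


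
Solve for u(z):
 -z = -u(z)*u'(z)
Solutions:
 u(z) = -sqrt(C1 + z^2)
 u(z) = sqrt(C1 + z^2)


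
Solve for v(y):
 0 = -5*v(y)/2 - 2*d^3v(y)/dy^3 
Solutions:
 v(y) = C3*exp(-10^(1/3)*y/2) + (C1*sin(10^(1/3)*sqrt(3)*y/4) + C2*cos(10^(1/3)*sqrt(3)*y/4))*exp(10^(1/3)*y/4)


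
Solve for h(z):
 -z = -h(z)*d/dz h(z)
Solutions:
 h(z) = -sqrt(C1 + z^2)
 h(z) = sqrt(C1 + z^2)


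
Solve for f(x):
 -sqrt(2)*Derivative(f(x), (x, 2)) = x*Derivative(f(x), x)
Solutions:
 f(x) = C1 + C2*erf(2^(1/4)*x/2)


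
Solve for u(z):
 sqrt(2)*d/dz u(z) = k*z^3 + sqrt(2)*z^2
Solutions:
 u(z) = C1 + sqrt(2)*k*z^4/8 + z^3/3


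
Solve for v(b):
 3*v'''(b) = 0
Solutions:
 v(b) = C1 + C2*b + C3*b^2


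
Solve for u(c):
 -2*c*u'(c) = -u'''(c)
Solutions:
 u(c) = C1 + Integral(C2*airyai(2^(1/3)*c) + C3*airybi(2^(1/3)*c), c)


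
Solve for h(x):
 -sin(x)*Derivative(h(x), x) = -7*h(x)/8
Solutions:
 h(x) = C1*(cos(x) - 1)^(7/16)/(cos(x) + 1)^(7/16)


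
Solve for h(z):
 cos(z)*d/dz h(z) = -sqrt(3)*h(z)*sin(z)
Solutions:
 h(z) = C1*cos(z)^(sqrt(3))


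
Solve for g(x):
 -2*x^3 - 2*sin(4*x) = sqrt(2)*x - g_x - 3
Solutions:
 g(x) = C1 + x^4/2 + sqrt(2)*x^2/2 - 3*x - cos(4*x)/2


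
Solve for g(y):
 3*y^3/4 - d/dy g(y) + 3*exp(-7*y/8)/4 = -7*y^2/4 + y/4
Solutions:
 g(y) = C1 + 3*y^4/16 + 7*y^3/12 - y^2/8 - 6*exp(-7*y/8)/7


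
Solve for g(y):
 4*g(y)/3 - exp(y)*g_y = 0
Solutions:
 g(y) = C1*exp(-4*exp(-y)/3)


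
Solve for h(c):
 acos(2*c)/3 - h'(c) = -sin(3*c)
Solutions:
 h(c) = C1 + c*acos(2*c)/3 - sqrt(1 - 4*c^2)/6 - cos(3*c)/3


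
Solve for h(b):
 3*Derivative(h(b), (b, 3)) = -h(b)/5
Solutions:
 h(b) = C3*exp(-15^(2/3)*b/15) + (C1*sin(3^(1/6)*5^(2/3)*b/10) + C2*cos(3^(1/6)*5^(2/3)*b/10))*exp(15^(2/3)*b/30)


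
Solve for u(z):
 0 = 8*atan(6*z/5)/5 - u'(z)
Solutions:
 u(z) = C1 + 8*z*atan(6*z/5)/5 - 2*log(36*z^2 + 25)/3


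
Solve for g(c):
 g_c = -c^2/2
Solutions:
 g(c) = C1 - c^3/6


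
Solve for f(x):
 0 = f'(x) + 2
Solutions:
 f(x) = C1 - 2*x


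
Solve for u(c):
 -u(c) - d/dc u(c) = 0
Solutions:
 u(c) = C1*exp(-c)


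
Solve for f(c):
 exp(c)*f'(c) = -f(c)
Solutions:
 f(c) = C1*exp(exp(-c))


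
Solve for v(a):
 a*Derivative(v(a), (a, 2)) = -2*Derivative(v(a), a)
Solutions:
 v(a) = C1 + C2/a


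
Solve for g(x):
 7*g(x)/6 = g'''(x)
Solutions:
 g(x) = C3*exp(6^(2/3)*7^(1/3)*x/6) + (C1*sin(2^(2/3)*3^(1/6)*7^(1/3)*x/4) + C2*cos(2^(2/3)*3^(1/6)*7^(1/3)*x/4))*exp(-6^(2/3)*7^(1/3)*x/12)


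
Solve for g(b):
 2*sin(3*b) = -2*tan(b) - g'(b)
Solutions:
 g(b) = C1 + 2*log(cos(b)) + 2*cos(3*b)/3


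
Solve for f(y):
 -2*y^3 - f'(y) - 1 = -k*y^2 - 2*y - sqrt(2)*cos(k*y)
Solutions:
 f(y) = C1 + k*y^3/3 - y^4/2 + y^2 - y + sqrt(2)*sin(k*y)/k


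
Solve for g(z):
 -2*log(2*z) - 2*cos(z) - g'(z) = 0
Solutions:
 g(z) = C1 - 2*z*log(z) - 2*z*log(2) + 2*z - 2*sin(z)


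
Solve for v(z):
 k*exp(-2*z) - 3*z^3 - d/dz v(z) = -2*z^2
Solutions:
 v(z) = C1 - k*exp(-2*z)/2 - 3*z^4/4 + 2*z^3/3


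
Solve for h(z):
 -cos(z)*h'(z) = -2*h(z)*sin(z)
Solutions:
 h(z) = C1/cos(z)^2


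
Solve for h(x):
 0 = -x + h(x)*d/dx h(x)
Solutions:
 h(x) = -sqrt(C1 + x^2)
 h(x) = sqrt(C1 + x^2)


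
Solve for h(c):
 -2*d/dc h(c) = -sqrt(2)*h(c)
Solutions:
 h(c) = C1*exp(sqrt(2)*c/2)


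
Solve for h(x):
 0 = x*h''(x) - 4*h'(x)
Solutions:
 h(x) = C1 + C2*x^5


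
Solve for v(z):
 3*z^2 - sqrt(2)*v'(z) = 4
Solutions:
 v(z) = C1 + sqrt(2)*z^3/2 - 2*sqrt(2)*z


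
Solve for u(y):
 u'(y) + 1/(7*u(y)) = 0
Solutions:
 u(y) = -sqrt(C1 - 14*y)/7
 u(y) = sqrt(C1 - 14*y)/7


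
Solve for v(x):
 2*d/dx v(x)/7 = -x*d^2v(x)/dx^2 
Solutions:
 v(x) = C1 + C2*x^(5/7)


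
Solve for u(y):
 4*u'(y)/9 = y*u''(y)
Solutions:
 u(y) = C1 + C2*y^(13/9)


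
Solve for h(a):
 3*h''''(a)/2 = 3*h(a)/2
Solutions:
 h(a) = C1*exp(-a) + C2*exp(a) + C3*sin(a) + C4*cos(a)


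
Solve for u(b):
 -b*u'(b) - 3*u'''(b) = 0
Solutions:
 u(b) = C1 + Integral(C2*airyai(-3^(2/3)*b/3) + C3*airybi(-3^(2/3)*b/3), b)


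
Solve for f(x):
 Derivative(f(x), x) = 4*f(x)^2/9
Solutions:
 f(x) = -9/(C1 + 4*x)


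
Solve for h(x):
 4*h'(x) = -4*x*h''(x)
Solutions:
 h(x) = C1 + C2*log(x)


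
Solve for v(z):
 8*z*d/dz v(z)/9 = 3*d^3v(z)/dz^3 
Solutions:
 v(z) = C1 + Integral(C2*airyai(2*z/3) + C3*airybi(2*z/3), z)


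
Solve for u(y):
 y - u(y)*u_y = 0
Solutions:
 u(y) = -sqrt(C1 + y^2)
 u(y) = sqrt(C1 + y^2)


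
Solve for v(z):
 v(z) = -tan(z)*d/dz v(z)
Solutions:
 v(z) = C1/sin(z)


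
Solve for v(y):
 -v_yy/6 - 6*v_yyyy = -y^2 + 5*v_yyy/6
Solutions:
 v(y) = C1 + C2*y + y^4/2 - 10*y^3 - 66*y^2 + (C3*sin(sqrt(119)*y/72) + C4*cos(sqrt(119)*y/72))*exp(-5*y/72)


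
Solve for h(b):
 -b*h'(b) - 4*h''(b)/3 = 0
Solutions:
 h(b) = C1 + C2*erf(sqrt(6)*b/4)
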